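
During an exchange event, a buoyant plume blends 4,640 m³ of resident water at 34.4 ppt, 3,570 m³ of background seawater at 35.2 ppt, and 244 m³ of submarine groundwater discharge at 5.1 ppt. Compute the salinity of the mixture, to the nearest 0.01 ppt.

Mass of salt is conserved:
salt = 4,640×34.4 + 3,570×35.2 + 244×5.1 = 159,616 + 125,664 + 1,244.4 = 286,524.4
volume = 4,640 + 3,570 + 244 = 8,454 m³
S = 286,524.4 / 8,454 = 33.8922 ppt

33.89 ppt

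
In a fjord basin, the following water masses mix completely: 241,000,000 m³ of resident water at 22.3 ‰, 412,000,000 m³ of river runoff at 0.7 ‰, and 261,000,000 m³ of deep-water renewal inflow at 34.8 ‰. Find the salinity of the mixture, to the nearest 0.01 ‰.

16.13 ‰

Total salt / total volume:
salt = 241,000,000×22.3 + 412,000,000×0.7 + 261,000,000×34.8 = 5,374,300,000 + 288,400,000 + 9,082,800,000 = 14,745,500,000
volume = 241,000,000 + 412,000,000 + 261,000,000 = 914,000,000 m³
S = 14,745,500,000 / 914,000,000 = 16.1329 ‰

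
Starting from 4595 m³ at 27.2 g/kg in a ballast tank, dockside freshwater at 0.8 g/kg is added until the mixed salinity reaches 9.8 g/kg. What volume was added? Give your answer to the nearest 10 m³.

8880 m³

Salt balance: 4,595×27.2 + V×0.8 = (4,595+V)×9.8
124,984 + 0.8V = 45,031 + 9.8V
79,953 = 9V
V = 8,883.67 m³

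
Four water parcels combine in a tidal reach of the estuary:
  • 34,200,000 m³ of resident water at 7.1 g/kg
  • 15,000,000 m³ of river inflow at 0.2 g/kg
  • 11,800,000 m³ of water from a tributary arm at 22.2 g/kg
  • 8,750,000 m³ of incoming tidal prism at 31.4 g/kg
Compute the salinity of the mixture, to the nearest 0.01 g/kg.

11.22 g/kg

By conservation of dissolved salt,
salt = 34,200,000×7.1 + 15,000,000×0.2 + 11,800,000×22.2 + 8,750,000×31.4 = 242,820,000 + 3,000,000 + 261,960,000 + 274,750,000 = 782,530,000
volume = 34,200,000 + 15,000,000 + 11,800,000 + 8,750,000 = 69,750,000 m³
S = 782,530,000 / 69,750,000 = 11.2191 g/kg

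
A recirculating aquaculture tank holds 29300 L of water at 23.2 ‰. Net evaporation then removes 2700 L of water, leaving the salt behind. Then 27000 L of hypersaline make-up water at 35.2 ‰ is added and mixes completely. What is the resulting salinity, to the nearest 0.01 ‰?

30.41 ‰

After evaporation: salt = 29,300×23.2 = 679,760; volume = 29,300 − 2,700 = 26,600 L
After mixing: salt = 679,760 + 27,000×35.2 = 1,630,160; volume = 26,600 + 27,000 = 53,600 L
S = 1,630,160 / 53,600 = 30.4134 ‰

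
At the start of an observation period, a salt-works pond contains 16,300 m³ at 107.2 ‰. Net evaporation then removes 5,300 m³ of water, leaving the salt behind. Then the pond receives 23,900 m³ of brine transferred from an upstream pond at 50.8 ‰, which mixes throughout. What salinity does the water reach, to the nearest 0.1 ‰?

84.9 ‰

After evaporation: salt = 16,300×107.2 = 1,747,360; volume = 16,300 − 5,300 = 11,000 m³
After mixing: salt = 1,747,360 + 23,900×50.8 = 2,961,480; volume = 11,000 + 23,900 = 34,900 m³
S = 2,961,480 / 34,900 = 84.8562 ‰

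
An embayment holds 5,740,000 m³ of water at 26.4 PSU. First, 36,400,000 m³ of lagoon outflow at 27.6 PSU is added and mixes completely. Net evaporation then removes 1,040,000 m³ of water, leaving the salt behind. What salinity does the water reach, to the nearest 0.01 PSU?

28.13 PSU

After mixing: salt = 5,740,000×26.4 + 36,400,000×27.6 = 1,156,176,000; volume = 42,140,000 m³
After evaporation: salt unchanged = 1,156,176,000; volume = 42,140,000 − 1,040,000 = 41,100,000 m³
S = 1,156,176,000 / 41,100,000 = 28.1308 PSU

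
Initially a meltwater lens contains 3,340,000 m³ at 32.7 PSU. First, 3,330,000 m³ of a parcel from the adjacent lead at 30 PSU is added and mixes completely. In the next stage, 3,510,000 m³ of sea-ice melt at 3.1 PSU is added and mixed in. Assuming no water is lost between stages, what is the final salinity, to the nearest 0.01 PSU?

Weighted by volume,
Initial salt = 3,340,000×32.7 = 109,218,000
After stage 1: salt = 109,218,000 + 3,330,000×30 = 209,118,000; volume = 6,670,000 m³; S = 31.352 PSU
After stage 2: salt = 209,118,000 + 3,510,000×3.1 = 219,999,000; volume = 10,180,000 m³
S = 219,999,000 / 10,180,000 = 21.6109 PSU

21.61 PSU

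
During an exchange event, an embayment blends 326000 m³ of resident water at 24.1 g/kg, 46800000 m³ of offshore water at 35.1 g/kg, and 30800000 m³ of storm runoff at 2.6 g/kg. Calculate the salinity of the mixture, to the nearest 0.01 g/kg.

22.21 g/kg

Mass of salt is conserved:
salt = 326,000×24.1 + 46,800,000×35.1 + 30,800,000×2.6 = 7,856,600 + 1,642,680,000 + 80,080,000 = 1,730,616,600
volume = 326,000 + 46,800,000 + 30,800,000 = 77,926,000 m³
S = 1,730,616,600 / 77,926,000 = 22.2085 g/kg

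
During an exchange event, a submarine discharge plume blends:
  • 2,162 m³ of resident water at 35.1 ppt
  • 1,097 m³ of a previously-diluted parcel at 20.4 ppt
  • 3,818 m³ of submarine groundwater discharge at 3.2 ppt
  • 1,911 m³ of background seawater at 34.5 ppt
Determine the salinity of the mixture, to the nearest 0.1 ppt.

19.6 ppt

Total salt / total volume:
salt = 2,162×35.1 + 1,097×20.4 + 3,818×3.2 + 1,911×34.5 = 75,886.2 + 22,378.8 + 12,217.6 + 65,929.5 = 176,412.1
volume = 2,162 + 1,097 + 3,818 + 1,911 = 8,988 m³
S = 176,412.1 / 8,988 = 19.628 ppt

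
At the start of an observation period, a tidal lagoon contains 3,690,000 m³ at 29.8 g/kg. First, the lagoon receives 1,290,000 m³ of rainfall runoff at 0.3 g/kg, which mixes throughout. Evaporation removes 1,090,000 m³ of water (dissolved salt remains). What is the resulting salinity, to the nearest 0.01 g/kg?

28.37 g/kg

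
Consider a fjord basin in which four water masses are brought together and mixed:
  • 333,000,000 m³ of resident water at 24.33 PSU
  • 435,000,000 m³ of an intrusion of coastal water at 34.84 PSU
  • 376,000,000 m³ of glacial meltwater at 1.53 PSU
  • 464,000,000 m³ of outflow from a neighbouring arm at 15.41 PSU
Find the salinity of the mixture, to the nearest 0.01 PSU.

Weighted by volume,
salt = 333,000,000×24.33 + 435,000,000×34.84 + 376,000,000×1.53 + 464,000,000×15.41 = 8,101,890,000 + 15,155,400,000 + 575,280,000 + 7,150,240,000 = 30,982,810,000
volume = 333,000,000 + 435,000,000 + 376,000,000 + 464,000,000 = 1,608,000,000 m³
S = 30,982,810,000 / 1,608,000,000 = 19.2679 PSU

19.27 PSU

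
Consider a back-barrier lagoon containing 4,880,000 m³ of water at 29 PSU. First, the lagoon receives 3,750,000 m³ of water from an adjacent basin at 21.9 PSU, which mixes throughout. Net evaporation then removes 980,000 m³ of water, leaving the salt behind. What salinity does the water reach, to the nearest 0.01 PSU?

After mixing: salt = 4,880,000×29 + 3,750,000×21.9 = 223,645,000; volume = 8,630,000 m³
After evaporation: salt unchanged = 223,645,000; volume = 8,630,000 − 980,000 = 7,650,000 m³
S = 223,645,000 / 7,650,000 = 29.2346 PSU

29.23 PSU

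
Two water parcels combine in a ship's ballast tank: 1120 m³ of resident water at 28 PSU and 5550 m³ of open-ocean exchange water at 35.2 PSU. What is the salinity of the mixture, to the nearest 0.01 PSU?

33.99 PSU

Salt balance:
salt = 1,120×28 + 5,550×35.2 = 31,360 + 195,360 = 226,720
volume = 1,120 + 5,550 = 6,670 m³
S = 226,720 / 6,670 = 33.991 PSU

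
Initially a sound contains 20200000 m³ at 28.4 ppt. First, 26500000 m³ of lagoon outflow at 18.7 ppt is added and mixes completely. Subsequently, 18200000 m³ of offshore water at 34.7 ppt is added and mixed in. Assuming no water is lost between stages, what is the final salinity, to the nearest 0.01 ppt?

Total salt / total volume:
Initial salt = 20,200,000×28.4 = 573,680,000
After stage 1: salt = 573,680,000 + 26,500,000×18.7 = 1,069,230,000; volume = 46,700,000 m³; S = 22.896 ppt
After stage 2: salt = 1,069,230,000 + 18,200,000×34.7 = 1,700,770,000; volume = 64,900,000 m³
S = 1,700,770,000 / 64,900,000 = 26.206 ppt

26.21 ppt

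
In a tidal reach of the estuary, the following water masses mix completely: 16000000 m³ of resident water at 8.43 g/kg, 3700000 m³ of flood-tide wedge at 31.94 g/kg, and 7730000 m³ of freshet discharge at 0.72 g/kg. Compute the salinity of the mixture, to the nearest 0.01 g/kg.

9.43 g/kg

Salt balance:
salt = 16,000,000×8.43 + 3,700,000×31.94 + 7,730,000×0.72 = 134,880,000 + 118,178,000 + 5,565,600 = 258,623,600
volume = 16,000,000 + 3,700,000 + 7,730,000 = 27,430,000 m³
S = 258,623,600 / 27,430,000 = 9.4285 g/kg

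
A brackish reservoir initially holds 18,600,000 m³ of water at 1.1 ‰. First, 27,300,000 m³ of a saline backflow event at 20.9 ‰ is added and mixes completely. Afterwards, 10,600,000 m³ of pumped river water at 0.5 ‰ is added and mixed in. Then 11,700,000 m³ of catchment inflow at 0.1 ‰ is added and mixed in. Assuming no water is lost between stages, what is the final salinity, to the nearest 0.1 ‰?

Conserving salt mass:
Initial salt = 18,600,000×1.1 = 20,460,000
After stage 1: salt = 20,460,000 + 27,300,000×20.9 = 591,030,000; volume = 45,900,000 m³; S = 12.876 ‰
After stage 2: salt = 591,030,000 + 10,600,000×0.5 = 596,330,000; volume = 56,500,000 m³; S = 10.555 ‰
After stage 3: salt = 596,330,000 + 11,700,000×0.1 = 597,500,000; volume = 68,200,000 m³
S = 597,500,000 / 68,200,000 = 8.761 ‰

8.8 ‰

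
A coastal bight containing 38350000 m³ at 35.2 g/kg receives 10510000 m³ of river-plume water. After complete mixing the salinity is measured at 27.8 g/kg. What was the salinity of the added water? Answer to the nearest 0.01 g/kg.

0.80 g/kg

Salt balance: 38,350,000×35.2 + 10,510,000×S = 48,860,000×27.8
1,349,920,000 + 10,510,000·S = 1,358,308,000
S = (1,358,308,000 − 1,349,920,000) / 10,510,000 = 0.7981 g/kg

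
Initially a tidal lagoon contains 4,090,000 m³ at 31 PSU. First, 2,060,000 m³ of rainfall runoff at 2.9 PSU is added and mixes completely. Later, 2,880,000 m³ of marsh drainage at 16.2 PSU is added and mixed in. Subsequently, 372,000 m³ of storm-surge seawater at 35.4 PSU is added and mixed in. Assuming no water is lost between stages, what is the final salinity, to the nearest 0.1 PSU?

20.5 PSU

Mass of salt is conserved:
Initial salt = 4,090,000×31 = 126,790,000
After stage 1: salt = 126,790,000 + 2,060,000×2.9 = 132,764,000; volume = 6,150,000 m³; S = 21.588 PSU
After stage 2: salt = 132,764,000 + 2,880,000×16.2 = 179,420,000; volume = 9,030,000 m³; S = 19.869 PSU
After stage 3: salt = 179,420,000 + 372,000×35.4 = 192,588,800; volume = 9,402,000 m³
S = 192,588,800 / 9,402,000 = 20.4838 PSU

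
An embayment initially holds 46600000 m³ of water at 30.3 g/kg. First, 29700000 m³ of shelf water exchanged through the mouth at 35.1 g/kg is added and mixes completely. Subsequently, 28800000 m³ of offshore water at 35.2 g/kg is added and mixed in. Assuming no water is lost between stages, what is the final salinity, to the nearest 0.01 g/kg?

By conservation of dissolved salt,
Initial salt = 46,600,000×30.3 = 1,411,980,000
After stage 1: salt = 1,411,980,000 + 29,700,000×35.1 = 2,454,450,000; volume = 76,300,000 m³; S = 32.168 g/kg
After stage 2: salt = 2,454,450,000 + 28,800,000×35.2 = 3,468,210,000; volume = 105,100,000 m³
S = 3,468,210,000 / 105,100,000 = 32.9991 g/kg

33.00 g/kg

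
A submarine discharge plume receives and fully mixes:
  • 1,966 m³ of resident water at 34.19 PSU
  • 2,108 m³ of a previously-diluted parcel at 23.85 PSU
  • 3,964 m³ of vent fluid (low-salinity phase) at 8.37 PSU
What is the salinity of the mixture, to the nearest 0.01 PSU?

18.74 PSU

By conservation of dissolved salt,
salt = 1,966×34.19 + 2,108×23.85 + 3,964×8.37 = 67,217.54 + 50,275.8 + 33,178.68 = 150,672.02
volume = 1,966 + 2,108 + 3,964 = 8,038 m³
S = 150,672.02 / 8,038 = 18.745 PSU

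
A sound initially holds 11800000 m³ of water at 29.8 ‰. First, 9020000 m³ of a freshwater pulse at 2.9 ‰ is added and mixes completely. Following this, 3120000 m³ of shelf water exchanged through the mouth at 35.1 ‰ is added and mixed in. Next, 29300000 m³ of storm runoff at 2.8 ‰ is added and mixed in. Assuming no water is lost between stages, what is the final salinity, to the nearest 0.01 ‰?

By conservation of dissolved salt,
Initial salt = 11,800,000×29.8 = 351,640,000
After stage 1: salt = 351,640,000 + 9,020,000×2.9 = 377,798,000; volume = 20,820,000 m³; S = 18.146 ‰
After stage 2: salt = 377,798,000 + 3,120,000×35.1 = 487,310,000; volume = 23,940,000 m³; S = 20.355 ‰
After stage 3: salt = 487,310,000 + 29,300,000×2.8 = 569,350,000; volume = 53,240,000 m³
S = 569,350,000 / 53,240,000 = 10.694 ‰

10.69 ‰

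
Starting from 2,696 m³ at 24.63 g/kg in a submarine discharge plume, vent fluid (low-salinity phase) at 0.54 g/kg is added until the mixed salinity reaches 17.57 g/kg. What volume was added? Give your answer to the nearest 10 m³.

Salt balance: 2,696×24.63 + V×0.54 = (2,696+V)×17.57
66,402.48 + 0.54V = 47,368.72 + 17.57V
19,033.76 = 17.03V
V = 1,117.66 m³

1120 m³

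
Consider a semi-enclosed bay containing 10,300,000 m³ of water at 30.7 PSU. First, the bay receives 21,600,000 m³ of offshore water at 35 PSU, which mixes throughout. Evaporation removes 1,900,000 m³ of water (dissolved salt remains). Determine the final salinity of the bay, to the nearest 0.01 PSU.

35.74 PSU

After mixing: salt = 10,300,000×30.7 + 21,600,000×35 = 1,072,210,000; volume = 31,900,000 m³
After evaporation: salt unchanged = 1,072,210,000; volume = 31,900,000 − 1,900,000 = 30,000,000 m³
S = 1,072,210,000 / 30,000,000 = 35.7403 PSU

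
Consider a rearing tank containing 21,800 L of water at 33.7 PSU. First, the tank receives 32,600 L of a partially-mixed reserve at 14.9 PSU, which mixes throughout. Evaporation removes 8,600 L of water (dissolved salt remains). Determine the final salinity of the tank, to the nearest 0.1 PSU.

26.6 PSU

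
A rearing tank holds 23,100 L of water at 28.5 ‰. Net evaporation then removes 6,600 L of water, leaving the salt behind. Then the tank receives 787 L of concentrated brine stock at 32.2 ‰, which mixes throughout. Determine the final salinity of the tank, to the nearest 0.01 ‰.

39.55 ‰

After evaporation: salt = 23,100×28.5 = 658,350; volume = 23,100 − 6,600 = 16,500 L
After mixing: salt = 658,350 + 787×32.2 = 683,691.4; volume = 16,500 + 787 = 17,287 L
S = 683,691.4 / 17,287 = 39.5495 ‰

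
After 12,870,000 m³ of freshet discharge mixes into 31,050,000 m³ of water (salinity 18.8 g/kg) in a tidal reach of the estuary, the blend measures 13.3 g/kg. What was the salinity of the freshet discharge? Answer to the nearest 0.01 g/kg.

0.03 g/kg

Salt balance: 31,050,000×18.8 + 12,870,000×S = 43,920,000×13.3
583,740,000 + 12,870,000·S = 584,136,000
S = (584,136,000 − 583,740,000) / 12,870,000 = 0.0308 g/kg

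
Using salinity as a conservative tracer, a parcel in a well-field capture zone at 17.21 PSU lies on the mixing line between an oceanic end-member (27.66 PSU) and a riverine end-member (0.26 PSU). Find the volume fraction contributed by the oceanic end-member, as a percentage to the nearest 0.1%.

Let g be the oceanic fraction. Salt balance per unit volume:
g×27.66 + (1−g)×0.26 = 17.21
g = (17.21 − 0.26) / (27.66 − 0.26) = 16.95/27.4 = 0.6186

61.9%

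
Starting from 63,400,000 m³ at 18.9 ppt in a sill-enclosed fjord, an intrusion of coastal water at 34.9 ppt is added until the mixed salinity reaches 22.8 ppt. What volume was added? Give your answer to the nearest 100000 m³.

20400000 m³

Salt balance: 63,400,000×18.9 + V×34.9 = (63,400,000+V)×22.8
1,198,260,000 + 34.9V = 1,445,520,000 + 22.8V
247,260,000 = 12.1V
V = 20,434,710.74 m³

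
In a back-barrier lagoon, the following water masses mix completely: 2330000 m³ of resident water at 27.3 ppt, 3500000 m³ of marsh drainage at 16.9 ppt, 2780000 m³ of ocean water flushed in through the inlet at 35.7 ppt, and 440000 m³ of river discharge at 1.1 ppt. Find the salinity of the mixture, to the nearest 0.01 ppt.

Mass of salt is conserved:
salt = 2,330,000×27.3 + 3,500,000×16.9 + 2,780,000×35.7 + 440,000×1.1 = 63,609,000 + 59,150,000 + 99,246,000 + 484,000 = 222,489,000
volume = 2,330,000 + 3,500,000 + 2,780,000 + 440,000 = 9,050,000 m³
S = 222,489,000 / 9,050,000 = 24.5844 ppt

24.58 ppt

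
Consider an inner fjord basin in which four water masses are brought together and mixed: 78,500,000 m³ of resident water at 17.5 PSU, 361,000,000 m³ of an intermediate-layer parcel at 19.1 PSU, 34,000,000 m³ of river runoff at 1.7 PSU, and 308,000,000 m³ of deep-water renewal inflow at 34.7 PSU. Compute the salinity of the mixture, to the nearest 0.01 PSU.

Weighted by volume,
salt = 78,500,000×17.5 + 361,000,000×19.1 + 34,000,000×1.7 + 308,000,000×34.7 = 1,373,750,000 + 6,895,100,000 + 57,800,000 + 10,687,600,000 = 19,014,250,000
volume = 78,500,000 + 361,000,000 + 34,000,000 + 308,000,000 = 781,500,000 m³
S = 19,014,250,000 / 781,500,000 = 24.3305 PSU

24.33 PSU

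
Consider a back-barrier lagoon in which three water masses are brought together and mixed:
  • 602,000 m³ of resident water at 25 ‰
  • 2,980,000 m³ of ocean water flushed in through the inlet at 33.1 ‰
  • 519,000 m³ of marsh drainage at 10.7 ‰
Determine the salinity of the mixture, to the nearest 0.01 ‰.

Salt balance:
salt = 602,000×25 + 2,980,000×33.1 + 519,000×10.7 = 15,050,000 + 98,638,000 + 5,553,300 = 119,241,300
volume = 602,000 + 2,980,000 + 519,000 = 4,101,000 m³
S = 119,241,300 / 4,101,000 = 29.0762 ‰

29.08 ‰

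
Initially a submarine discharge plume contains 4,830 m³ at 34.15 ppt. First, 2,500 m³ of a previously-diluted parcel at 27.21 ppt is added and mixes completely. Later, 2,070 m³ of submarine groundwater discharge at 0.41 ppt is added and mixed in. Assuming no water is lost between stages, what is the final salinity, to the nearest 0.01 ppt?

Total salt / total volume:
Initial salt = 4,830×34.15 = 164,944.5
After stage 1: salt = 164,944.5 + 2,500×27.21 = 232,969.5; volume = 7,330 m³; S = 31.783 ppt
After stage 2: salt = 232,969.5 + 2,070×0.41 = 233,818.2; volume = 9,400 m³
S = 233,818.2 / 9,400 = 24.8743 ppt

24.87 ppt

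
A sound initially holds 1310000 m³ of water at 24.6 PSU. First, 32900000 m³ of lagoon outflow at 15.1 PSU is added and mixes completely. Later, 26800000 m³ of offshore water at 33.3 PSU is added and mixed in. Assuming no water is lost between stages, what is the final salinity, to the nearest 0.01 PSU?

23.30 PSU

Mass of salt is conserved:
Initial salt = 1,310,000×24.6 = 32,226,000
After stage 1: salt = 32,226,000 + 32,900,000×15.1 = 529,016,000; volume = 34,210,000 m³; S = 15.464 PSU
After stage 2: salt = 529,016,000 + 26,800,000×33.3 = 1,421,456,000; volume = 61,010,000 m³
S = 1,421,456,000 / 61,010,000 = 23.2987 PSU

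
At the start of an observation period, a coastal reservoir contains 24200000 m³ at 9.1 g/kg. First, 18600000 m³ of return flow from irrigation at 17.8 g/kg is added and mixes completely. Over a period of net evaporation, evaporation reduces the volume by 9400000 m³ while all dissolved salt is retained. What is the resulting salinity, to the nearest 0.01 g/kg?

After mixing: salt = 24,200,000×9.1 + 18,600,000×17.8 = 551,300,000; volume = 42,800,000 m³
After evaporation: salt unchanged = 551,300,000; volume = 42,800,000 − 9,400,000 = 33,400,000 m³
S = 551,300,000 / 33,400,000 = 16.506 g/kg

16.51 g/kg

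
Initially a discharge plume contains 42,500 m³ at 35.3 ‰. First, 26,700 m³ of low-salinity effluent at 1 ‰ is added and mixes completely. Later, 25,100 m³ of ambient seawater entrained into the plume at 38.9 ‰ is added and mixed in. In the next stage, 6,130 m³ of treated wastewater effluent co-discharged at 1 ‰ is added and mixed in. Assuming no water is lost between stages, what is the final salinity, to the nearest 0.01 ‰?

24.99 ‰

Total salt / total volume:
Initial salt = 42,500×35.3 = 1,500,250
After stage 1: salt = 1,500,250 + 26,700×1 = 1,526,950; volume = 69,200 m³; S = 22.066 ‰
After stage 2: salt = 1,526,950 + 25,100×38.9 = 2,503,340; volume = 94,300 m³; S = 26.547 ‰
After stage 3: salt = 2,503,340 + 6,130×1 = 2,509,470; volume = 100,430 m³
S = 2,509,470 / 100,430 = 24.9873 ‰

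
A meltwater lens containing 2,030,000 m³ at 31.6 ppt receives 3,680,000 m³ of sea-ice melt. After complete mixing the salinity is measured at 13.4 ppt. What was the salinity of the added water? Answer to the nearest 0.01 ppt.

Salt balance: 2,030,000×31.6 + 3,680,000×S = 5,710,000×13.4
64,148,000 + 3,680,000·S = 76,514,000
S = (76,514,000 − 64,148,000) / 3,680,000 = 3.3603 ppt

3.36 ppt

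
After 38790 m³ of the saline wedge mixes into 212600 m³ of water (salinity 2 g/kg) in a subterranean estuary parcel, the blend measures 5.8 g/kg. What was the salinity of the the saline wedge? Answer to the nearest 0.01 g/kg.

26.63 g/kg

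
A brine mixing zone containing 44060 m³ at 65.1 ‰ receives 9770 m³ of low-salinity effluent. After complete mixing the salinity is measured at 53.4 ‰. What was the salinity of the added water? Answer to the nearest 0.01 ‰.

Salt balance: 44,060×65.1 + 9,770×S = 53,830×53.4
2,868,306 + 9,770·S = 2,874,522
S = (2,874,522 − 2,868,306) / 9,770 = 0.6362 ‰

0.64 ‰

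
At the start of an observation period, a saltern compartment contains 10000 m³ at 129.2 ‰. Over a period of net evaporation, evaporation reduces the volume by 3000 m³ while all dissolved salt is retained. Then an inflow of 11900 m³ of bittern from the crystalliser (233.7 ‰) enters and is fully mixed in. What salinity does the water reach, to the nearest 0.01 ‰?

215.50 ‰

After evaporation: salt = 10,000×129.2 = 1,292,000; volume = 10,000 − 3,000 = 7,000 m³
After mixing: salt = 1,292,000 + 11,900×233.7 = 4,073,030; volume = 7,000 + 11,900 = 18,900 m³
S = 4,073,030 / 18,900 = 215.5042 ‰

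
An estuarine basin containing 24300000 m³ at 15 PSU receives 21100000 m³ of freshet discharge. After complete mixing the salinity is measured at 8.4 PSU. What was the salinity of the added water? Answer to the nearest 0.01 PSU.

0.80 PSU

Salt balance: 24,300,000×15 + 21,100,000×S = 45,400,000×8.4
364,500,000 + 21,100,000·S = 381,360,000
S = (381,360,000 − 364,500,000) / 21,100,000 = 0.7991 PSU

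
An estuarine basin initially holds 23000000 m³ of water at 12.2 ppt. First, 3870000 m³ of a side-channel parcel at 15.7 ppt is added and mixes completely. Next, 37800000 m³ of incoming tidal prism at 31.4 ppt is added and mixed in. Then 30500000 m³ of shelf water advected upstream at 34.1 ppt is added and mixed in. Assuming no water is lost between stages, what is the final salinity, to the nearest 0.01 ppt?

26.99 ppt

By conservation of dissolved salt,
Initial salt = 23,000,000×12.2 = 280,600,000
After stage 1: salt = 280,600,000 + 3,870,000×15.7 = 341,359,000; volume = 26,870,000 m³; S = 12.704 ppt
After stage 2: salt = 341,359,000 + 37,800,000×31.4 = 1,528,279,000; volume = 64,670,000 m³; S = 23.632 ppt
After stage 3: salt = 1,528,279,000 + 30,500,000×34.1 = 2,568,329,000; volume = 95,170,000 m³
S = 2,568,329,000 / 95,170,000 = 26.9868 ppt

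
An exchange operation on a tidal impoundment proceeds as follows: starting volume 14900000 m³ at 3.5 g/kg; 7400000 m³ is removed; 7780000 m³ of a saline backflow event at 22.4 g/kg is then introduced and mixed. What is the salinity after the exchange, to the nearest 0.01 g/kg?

13.12 g/kg

Remaining after removal: 7,500,000 m³ at 3.5 g/kg (salt = 26,250,000)
After addition: salt = 26,250,000 + 7,780,000×22.4 = 200,522,000; volume = 15,280,000 m³
S = 200,522,000 / 15,280,000 = 13.1232 g/kg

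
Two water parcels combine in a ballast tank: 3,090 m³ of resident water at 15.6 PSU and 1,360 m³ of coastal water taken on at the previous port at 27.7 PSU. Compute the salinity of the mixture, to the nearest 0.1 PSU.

19.3 PSU

Mass of salt is conserved:
salt = 3,090×15.6 + 1,360×27.7 = 48,204 + 37,672 = 85,876
volume = 3,090 + 1,360 = 4,450 m³
S = 85,876 / 4,450 = 19.298 PSU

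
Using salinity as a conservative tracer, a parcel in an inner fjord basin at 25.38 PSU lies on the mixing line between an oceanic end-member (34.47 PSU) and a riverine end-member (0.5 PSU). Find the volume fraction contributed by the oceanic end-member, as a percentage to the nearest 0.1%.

73.2%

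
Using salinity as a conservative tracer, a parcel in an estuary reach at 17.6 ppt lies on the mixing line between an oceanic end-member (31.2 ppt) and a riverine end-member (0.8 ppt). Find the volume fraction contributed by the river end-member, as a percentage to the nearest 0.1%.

44.7%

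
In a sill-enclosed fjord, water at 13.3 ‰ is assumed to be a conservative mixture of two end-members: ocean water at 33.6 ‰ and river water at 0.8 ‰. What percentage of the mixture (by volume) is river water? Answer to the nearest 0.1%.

Let f be the freshwater fraction. Salt balance per unit volume:
f×0.8 + (1−f)×33.6 = 13.3
f = (33.6 − 13.3) / (33.6 − 0.8) = 20.3/32.8 = 0.6189

61.9%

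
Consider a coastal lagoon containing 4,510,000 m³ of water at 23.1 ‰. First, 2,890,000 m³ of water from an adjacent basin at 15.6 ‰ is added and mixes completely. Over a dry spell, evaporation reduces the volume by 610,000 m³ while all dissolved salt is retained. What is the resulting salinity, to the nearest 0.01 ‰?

21.98 ‰

After mixing: salt = 4,510,000×23.1 + 2,890,000×15.6 = 149,265,000; volume = 7,400,000 m³
After evaporation: salt unchanged = 149,265,000; volume = 7,400,000 − 610,000 = 6,790,000 m³
S = 149,265,000 / 6,790,000 = 21.9831 ‰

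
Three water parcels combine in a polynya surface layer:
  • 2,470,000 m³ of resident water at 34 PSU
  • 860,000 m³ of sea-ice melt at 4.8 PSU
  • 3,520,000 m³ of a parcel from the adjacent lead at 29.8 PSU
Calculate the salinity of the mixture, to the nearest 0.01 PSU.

28.18 PSU

Mass of salt is conserved:
salt = 2,470,000×34 + 860,000×4.8 + 3,520,000×29.8 = 83,980,000 + 4,128,000 + 104,896,000 = 193,004,000
volume = 2,470,000 + 860,000 + 3,520,000 = 6,850,000 m³
S = 193,004,000 / 6,850,000 = 28.1758 PSU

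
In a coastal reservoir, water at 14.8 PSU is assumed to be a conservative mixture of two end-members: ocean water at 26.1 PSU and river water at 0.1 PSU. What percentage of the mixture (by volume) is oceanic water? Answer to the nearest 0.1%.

Let g be the oceanic fraction. Salt balance per unit volume:
g×26.1 + (1−g)×0.1 = 14.8
g = (14.8 − 0.1) / (26.1 − 0.1) = 14.7/26 = 0.5654

56.5%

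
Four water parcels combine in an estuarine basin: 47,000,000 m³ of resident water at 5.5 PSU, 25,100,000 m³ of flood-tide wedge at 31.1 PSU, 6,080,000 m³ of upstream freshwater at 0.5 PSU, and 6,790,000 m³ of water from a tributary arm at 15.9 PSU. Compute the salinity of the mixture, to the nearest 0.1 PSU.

Mass of salt is conserved:
salt = 47,000,000×5.5 + 25,100,000×31.1 + 6,080,000×0.5 + 6,790,000×15.9 = 258,500,000 + 780,610,000 + 3,040,000 + 107,961,000 = 1,150,111,000
volume = 47,000,000 + 25,100,000 + 6,080,000 + 6,790,000 = 84,970,000 m³
S = 1,150,111,000 / 84,970,000 = 13.535 PSU

13.5 PSU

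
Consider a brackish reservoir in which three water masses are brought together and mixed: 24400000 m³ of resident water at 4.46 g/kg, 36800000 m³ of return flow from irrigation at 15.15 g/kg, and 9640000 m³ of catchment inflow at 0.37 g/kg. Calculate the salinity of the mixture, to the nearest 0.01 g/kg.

9.46 g/kg

Total salt / total volume:
salt = 24,400,000×4.46 + 36,800,000×15.15 + 9,640,000×0.37 = 108,824,000 + 557,520,000 + 3,566,800 = 669,910,800
volume = 24,400,000 + 36,800,000 + 9,640,000 = 70,840,000 m³
S = 669,910,800 / 70,840,000 = 9.4567 g/kg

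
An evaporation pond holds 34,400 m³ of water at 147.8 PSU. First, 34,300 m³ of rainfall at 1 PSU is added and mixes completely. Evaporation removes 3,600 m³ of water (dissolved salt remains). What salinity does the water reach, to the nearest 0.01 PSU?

78.63 PSU

After mixing: salt = 34,400×147.8 + 34,300×1 = 5,118,620; volume = 68,700 m³
After evaporation: salt unchanged = 5,118,620; volume = 68,700 − 3,600 = 65,100 m³
S = 5,118,620 / 65,100 = 78.627 PSU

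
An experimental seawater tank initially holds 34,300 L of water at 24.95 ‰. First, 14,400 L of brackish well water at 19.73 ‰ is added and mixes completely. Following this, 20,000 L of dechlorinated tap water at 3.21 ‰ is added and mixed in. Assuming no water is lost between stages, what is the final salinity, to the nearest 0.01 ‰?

By conservation of dissolved salt,
Initial salt = 34,300×24.95 = 855,785
After stage 1: salt = 855,785 + 14,400×19.73 = 1,139,897; volume = 48,700 L; S = 23.407 ‰
After stage 2: salt = 1,139,897 + 20,000×3.21 = 1,204,097; volume = 68,700 L
S = 1,204,097 / 68,700 = 17.5269 ‰

17.53 ‰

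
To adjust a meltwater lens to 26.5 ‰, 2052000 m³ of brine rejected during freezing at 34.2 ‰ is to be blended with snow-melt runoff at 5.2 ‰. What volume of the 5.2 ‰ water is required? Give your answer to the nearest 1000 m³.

Salt balance: 2,052,000×34.2 + V×5.2 = (2,052,000+V)×26.5
70,178,400 + 5.2V = 54,378,000 + 26.5V
15,800,400 = 21.3V
V = 741,802.82 m³

742000 m³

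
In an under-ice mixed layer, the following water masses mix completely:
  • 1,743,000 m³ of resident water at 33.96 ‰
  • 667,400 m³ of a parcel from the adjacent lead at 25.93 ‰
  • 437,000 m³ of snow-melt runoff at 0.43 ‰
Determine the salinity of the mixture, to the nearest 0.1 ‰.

26.9 ‰

Total salt / total volume:
salt = 1,743,000×33.96 + 667,400×25.93 + 437,000×0.43 = 59,192,280 + 17,305,682 + 187,910 = 76,685,872
volume = 1,743,000 + 667,400 + 437,000 = 2,847,400 m³
S = 76,685,872 / 2,847,400 = 26.932 ‰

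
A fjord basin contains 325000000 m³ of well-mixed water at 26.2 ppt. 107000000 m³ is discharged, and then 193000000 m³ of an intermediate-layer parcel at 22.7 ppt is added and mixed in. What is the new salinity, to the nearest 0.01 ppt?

Remaining after removal: 218,000,000 m³ at 26.2 ppt (salt = 5,711,600,000)
After addition: salt = 5,711,600,000 + 193,000,000×22.7 = 10,092,700,000; volume = 411,000,000 m³
S = 10,092,700,000 / 411,000,000 = 24.5564 ppt

24.56 ppt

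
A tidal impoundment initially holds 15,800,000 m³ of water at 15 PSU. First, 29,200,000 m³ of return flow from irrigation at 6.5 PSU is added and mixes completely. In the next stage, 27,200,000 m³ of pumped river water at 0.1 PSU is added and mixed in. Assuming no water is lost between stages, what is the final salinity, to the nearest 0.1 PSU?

5.9 PSU

Weighted by volume,
Initial salt = 15,800,000×15 = 237,000,000
After stage 1: salt = 237,000,000 + 29,200,000×6.5 = 426,800,000; volume = 45,000,000 m³; S = 9.484 PSU
After stage 2: salt = 426,800,000 + 27,200,000×0.1 = 429,520,000; volume = 72,200,000 m³
S = 429,520,000 / 72,200,000 = 5.949 PSU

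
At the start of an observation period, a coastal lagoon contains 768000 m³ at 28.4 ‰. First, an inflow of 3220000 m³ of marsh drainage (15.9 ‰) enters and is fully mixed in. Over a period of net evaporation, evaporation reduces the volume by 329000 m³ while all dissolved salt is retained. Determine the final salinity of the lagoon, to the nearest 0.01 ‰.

After mixing: salt = 768,000×28.4 + 3,220,000×15.9 = 73,009,200; volume = 3,988,000 m³
After evaporation: salt unchanged = 73,009,200; volume = 3,988,000 − 329,000 = 3,659,000 m³
S = 73,009,200 / 3,659,000 = 19.9533 ‰

19.95 ‰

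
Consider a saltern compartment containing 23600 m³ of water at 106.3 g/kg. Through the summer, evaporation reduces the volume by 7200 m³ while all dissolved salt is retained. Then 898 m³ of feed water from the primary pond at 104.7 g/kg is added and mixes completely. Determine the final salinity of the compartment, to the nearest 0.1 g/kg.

After evaporation: salt = 23,600×106.3 = 2,508,680; volume = 23,600 − 7,200 = 16,400 m³
After mixing: salt = 2,508,680 + 898×104.7 = 2,602,700.6; volume = 16,400 + 898 = 17,298 m³
S = 2,602,700.6 / 17,298 = 150.4625 g/kg

150.5 g/kg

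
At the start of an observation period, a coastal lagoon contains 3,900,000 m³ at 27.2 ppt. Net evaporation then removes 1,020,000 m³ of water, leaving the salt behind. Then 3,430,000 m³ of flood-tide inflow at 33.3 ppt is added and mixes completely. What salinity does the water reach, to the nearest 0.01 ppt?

34.91 ppt

After evaporation: salt = 3,900,000×27.2 = 106,080,000; volume = 3,900,000 − 1,020,000 = 2,880,000 m³
After mixing: salt = 106,080,000 + 3,430,000×33.3 = 220,299,000; volume = 2,880,000 + 3,430,000 = 6,310,000 m³
S = 220,299,000 / 6,310,000 = 34.9127 ppt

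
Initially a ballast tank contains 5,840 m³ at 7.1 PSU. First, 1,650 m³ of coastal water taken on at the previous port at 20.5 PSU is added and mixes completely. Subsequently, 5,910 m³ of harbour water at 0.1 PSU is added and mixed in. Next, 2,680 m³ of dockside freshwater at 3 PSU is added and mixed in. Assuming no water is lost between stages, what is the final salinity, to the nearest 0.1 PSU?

5.2 PSU

Salt balance:
Initial salt = 5,840×7.1 = 41,464
After stage 1: salt = 41,464 + 1,650×20.5 = 75,289; volume = 7,490 m³; S = 10.052 PSU
After stage 2: salt = 75,289 + 5,910×0.1 = 75,880; volume = 13,400 m³; S = 5.663 PSU
After stage 3: salt = 75,880 + 2,680×3 = 83,920; volume = 16,080 m³
S = 83,920 / 16,080 = 5.2189 PSU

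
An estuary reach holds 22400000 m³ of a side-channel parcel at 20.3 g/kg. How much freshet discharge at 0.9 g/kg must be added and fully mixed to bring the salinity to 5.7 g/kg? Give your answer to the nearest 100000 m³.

Salt balance: 22,400,000×20.3 + V×0.9 = (22,400,000+V)×5.7
454,720,000 + 0.9V = 127,680,000 + 5.7V
327,040,000 = 4.8V
V = 68,133,333.33 m³

68100000 m³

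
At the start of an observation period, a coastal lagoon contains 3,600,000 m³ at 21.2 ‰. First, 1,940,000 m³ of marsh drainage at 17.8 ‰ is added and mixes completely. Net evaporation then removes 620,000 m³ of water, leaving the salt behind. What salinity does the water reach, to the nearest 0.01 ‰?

22.53 ‰

After mixing: salt = 3,600,000×21.2 + 1,940,000×17.8 = 110,852,000; volume = 5,540,000 m³
After evaporation: salt unchanged = 110,852,000; volume = 5,540,000 − 620,000 = 4,920,000 m³
S = 110,852,000 / 4,920,000 = 22.5309 ‰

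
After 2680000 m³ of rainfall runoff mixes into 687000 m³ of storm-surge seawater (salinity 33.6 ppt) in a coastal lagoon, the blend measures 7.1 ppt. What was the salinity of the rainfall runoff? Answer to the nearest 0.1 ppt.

Salt balance: 687,000×33.6 + 2,680,000×S = 3,367,000×7.1
23,083,200 + 2,680,000·S = 23,905,700
S = (23,905,700 − 23,083,200) / 2,680,000 = 0.3069 ppt

0.3 ppt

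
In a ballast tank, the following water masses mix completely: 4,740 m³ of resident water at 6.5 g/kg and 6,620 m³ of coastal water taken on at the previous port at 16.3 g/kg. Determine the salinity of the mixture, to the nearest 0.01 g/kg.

12.21 g/kg

By conservation of dissolved salt,
salt = 4,740×6.5 + 6,620×16.3 = 30,810 + 107,906 = 138,716
volume = 4,740 + 6,620 = 11,360 m³
S = 138,716 / 11,360 = 12.2109 g/kg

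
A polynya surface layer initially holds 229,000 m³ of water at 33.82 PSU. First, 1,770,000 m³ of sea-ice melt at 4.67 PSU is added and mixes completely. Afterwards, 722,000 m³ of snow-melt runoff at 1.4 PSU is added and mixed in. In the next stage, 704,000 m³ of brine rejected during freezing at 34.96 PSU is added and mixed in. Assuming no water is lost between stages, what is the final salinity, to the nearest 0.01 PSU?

Conserving salt mass:
Initial salt = 229,000×33.82 = 7,744,780
After stage 1: salt = 7,744,780 + 1,770,000×4.67 = 16,010,680; volume = 1,999,000 m³; S = 8.009 PSU
After stage 2: salt = 16,010,680 + 722,000×1.4 = 17,021,480; volume = 2,721,000 m³; S = 6.256 PSU
After stage 3: salt = 17,021,480 + 704,000×34.96 = 41,633,320; volume = 3,425,000 m³
S = 41,633,320 / 3,425,000 = 12.1557 PSU

12.16 PSU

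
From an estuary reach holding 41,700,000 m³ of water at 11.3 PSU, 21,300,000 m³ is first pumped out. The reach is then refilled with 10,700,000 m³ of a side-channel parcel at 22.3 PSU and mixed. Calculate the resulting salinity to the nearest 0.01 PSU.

Remaining after removal: 20,400,000 m³ at 11.3 PSU (salt = 230,520,000)
After addition: salt = 230,520,000 + 10,700,000×22.3 = 469,130,000; volume = 31,100,000 m³
S = 469,130,000 / 31,100,000 = 15.0846 PSU

15.08 PSU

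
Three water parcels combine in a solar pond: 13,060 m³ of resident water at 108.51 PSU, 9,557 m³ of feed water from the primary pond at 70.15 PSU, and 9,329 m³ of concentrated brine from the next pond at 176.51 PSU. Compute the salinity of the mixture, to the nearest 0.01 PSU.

116.89 PSU

Total salt / total volume:
salt = 13,060×108.51 + 9,557×70.15 + 9,329×176.51 = 1,417,140.6 + 670,423.55 + 1,646,661.79 = 3,734,225.94
volume = 13,060 + 9,557 + 9,329 = 31,946 m³
S = 3,734,225.94 / 31,946 = 116.8918 PSU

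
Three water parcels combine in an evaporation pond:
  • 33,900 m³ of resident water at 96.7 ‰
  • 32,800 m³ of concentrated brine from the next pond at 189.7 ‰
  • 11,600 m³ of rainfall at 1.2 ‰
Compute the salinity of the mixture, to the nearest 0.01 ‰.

Total salt / total volume:
salt = 33,900×96.7 + 32,800×189.7 + 11,600×1.2 = 3,278,130 + 6,222,160 + 13,920 = 9,514,210
volume = 33,900 + 32,800 + 11,600 = 78,300 m³
S = 9,514,210 / 78,300 = 121.5097 ‰

121.51 ‰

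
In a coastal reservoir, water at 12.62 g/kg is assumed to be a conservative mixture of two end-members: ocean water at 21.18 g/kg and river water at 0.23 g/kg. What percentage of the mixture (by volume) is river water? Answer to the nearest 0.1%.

40.9%

Let f be the freshwater fraction. Salt balance per unit volume:
f×0.23 + (1−f)×21.18 = 12.62
f = (21.18 − 12.62) / (21.18 − 0.23) = 8.56/20.95 = 0.4086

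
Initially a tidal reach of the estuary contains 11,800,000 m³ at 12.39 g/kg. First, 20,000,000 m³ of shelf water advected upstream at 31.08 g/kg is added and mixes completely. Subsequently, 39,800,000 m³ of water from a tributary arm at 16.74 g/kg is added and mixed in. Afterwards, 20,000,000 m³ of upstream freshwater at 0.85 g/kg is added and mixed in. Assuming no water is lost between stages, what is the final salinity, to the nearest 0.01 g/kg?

15.84 g/kg

Salt balance:
Initial salt = 11,800,000×12.39 = 146,202,000
After stage 1: salt = 146,202,000 + 20,000,000×31.08 = 767,802,000; volume = 31,800,000 m³; S = 24.145 g/kg
After stage 2: salt = 767,802,000 + 39,800,000×16.74 = 1,434,054,000; volume = 71,600,000 m³; S = 20.029 g/kg
After stage 3: salt = 1,434,054,000 + 20,000,000×0.85 = 1,451,054,000; volume = 91,600,000 m³
S = 1,451,054,000 / 91,600,000 = 15.8412 g/kg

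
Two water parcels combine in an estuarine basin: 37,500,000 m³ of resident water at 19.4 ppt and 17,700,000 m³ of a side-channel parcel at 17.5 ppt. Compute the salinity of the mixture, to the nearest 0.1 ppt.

Weighted by volume,
salt = 37,500,000×19.4 + 17,700,000×17.5 = 727,500,000 + 309,750,000 = 1,037,250,000
volume = 37,500,000 + 17,700,000 = 55,200,000 m³
S = 1,037,250,000 / 55,200,000 = 18.791 ppt

18.8 ppt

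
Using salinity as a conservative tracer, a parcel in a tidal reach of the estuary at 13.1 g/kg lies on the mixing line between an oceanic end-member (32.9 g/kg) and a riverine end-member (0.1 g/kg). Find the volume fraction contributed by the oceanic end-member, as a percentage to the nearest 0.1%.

Let g be the oceanic fraction. Salt balance per unit volume:
g×32.9 + (1−g)×0.1 = 13.1
g = (13.1 − 0.1) / (32.9 − 0.1) = 13/32.8 = 0.3963

39.6%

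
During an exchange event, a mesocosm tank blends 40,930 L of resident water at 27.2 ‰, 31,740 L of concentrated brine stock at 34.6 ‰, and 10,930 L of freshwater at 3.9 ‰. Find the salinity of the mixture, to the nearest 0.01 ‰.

Weighted by volume,
salt = 40,930×27.2 + 31,740×34.6 + 10,930×3.9 = 1,113,296 + 1,098,204 + 42,627 = 2,254,127
volume = 40,930 + 31,740 + 10,930 = 83,600 L
S = 2,254,127 / 83,600 = 26.9632 ‰

26.96 ‰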